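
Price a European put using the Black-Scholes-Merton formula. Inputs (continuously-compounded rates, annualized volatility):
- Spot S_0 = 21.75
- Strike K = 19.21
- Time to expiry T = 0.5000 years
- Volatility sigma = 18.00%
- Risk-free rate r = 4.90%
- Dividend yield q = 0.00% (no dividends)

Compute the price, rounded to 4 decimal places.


Answer: Price = 0.1536

Derivation:
d1 = (ln(S/K) + (r - q + 0.5*sigma^2) * T) / (sigma * sqrt(T)) = 1.23180186
d2 = d1 - sigma * sqrt(T) = 1.10452264
exp(-rT) = 0.97579769; exp(-qT) = 1.00000000
P = K * exp(-rT) * N(-d2) - S_0 * exp(-qT) * N(-d1)
N(-d1) = 0.10901155; N(-d2) = 0.13468324
P = 19.2100 * 0.97579769 * 0.13468324 - 21.7500 * 1.00000000 * 0.10901155 = 0.1536


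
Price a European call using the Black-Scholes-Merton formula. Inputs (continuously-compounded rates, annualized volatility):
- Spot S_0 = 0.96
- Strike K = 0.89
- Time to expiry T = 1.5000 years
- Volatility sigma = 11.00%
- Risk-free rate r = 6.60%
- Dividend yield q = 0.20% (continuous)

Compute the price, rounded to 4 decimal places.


Answer: Price = 0.1567

Derivation:
d1 = (ln(S/K) + (r - q + 0.5*sigma^2) * T) / (sigma * sqrt(T)) = 1.34192565
d2 = d1 - sigma * sqrt(T) = 1.20720372
exp(-rT) = 0.90574271; exp(-qT) = 0.99700450
C = S_0 * exp(-qT) * N(d1) - K * exp(-rT) * N(d2)
N(d1) = 0.91018995; N(d2) = 0.88632315
C = 0.9600 * 0.99700450 * 0.91018995 - 0.8900 * 0.90574271 * 0.88632315 = 0.1567


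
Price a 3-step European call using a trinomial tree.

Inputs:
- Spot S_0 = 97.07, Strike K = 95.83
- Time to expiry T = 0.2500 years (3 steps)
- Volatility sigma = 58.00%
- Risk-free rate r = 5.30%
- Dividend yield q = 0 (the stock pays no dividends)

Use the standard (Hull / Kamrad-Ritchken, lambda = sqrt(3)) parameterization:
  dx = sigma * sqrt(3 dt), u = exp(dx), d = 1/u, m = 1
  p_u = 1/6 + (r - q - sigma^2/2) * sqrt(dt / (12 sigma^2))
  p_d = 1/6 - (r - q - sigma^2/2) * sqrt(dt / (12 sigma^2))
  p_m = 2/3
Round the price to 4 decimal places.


Answer: Price = V(0,0) = 11.5091

Derivation:
dt = T/N = 0.083333; dx = sigma*sqrt(3*dt) = 0.290000
u = exp(dx) = 1.336427; d = 1/u = 0.748264
p_u = 0.150115, p_m = 0.666667, p_d = 0.183218
Discount per step: exp(-r*dt) = 0.995593
Stock lattice S(k, j) with j the centered position index:
  k=0: S(0,+0) = 97.0700
  k=1: S(1,-1) = 72.6339; S(1,+0) = 97.0700; S(1,+1) = 129.7270
  k=2: S(2,-2) = 54.3493; S(2,-1) = 72.6339; S(2,+0) = 97.0700; S(2,+1) = 129.7270; S(2,+2) = 173.3708
  k=3: S(3,-3) = 40.6676; S(3,-2) = 54.3493; S(3,-1) = 72.6339; S(3,+0) = 97.0700; S(3,+1) = 129.7270; S(3,+2) = 173.3708; S(3,+3) = 231.6974
Terminal payoffs V(N, j) = max(S_T - K, 0):
  V(3,-3) = 0.000000; V(3,-2) = 0.000000; V(3,-1) = 0.000000; V(3,+0) = 1.240000; V(3,+1) = 33.897016; V(3,+2) = 77.540750; V(3,+3) = 135.867437
Backward induction: V(k, j) = exp(-r*dt) * [p_u * V(k+1, j+1) + p_m * V(k+1, j) + p_d * V(k+1, j-1)]
  V(2,-2) = exp(-r*dt) * [p_u*0.000000 + p_m*0.000000 + p_d*0.000000] = 0.000000
  V(2,-1) = exp(-r*dt) * [p_u*1.240000 + p_m*0.000000 + p_d*0.000000] = 0.185322
  V(2,+0) = exp(-r*dt) * [p_u*33.897016 + p_m*1.240000 + p_d*0.000000] = 5.889048
  V(2,+1) = exp(-r*dt) * [p_u*77.540750 + p_m*33.897016 + p_d*1.240000] = 34.313341
  V(2,+2) = exp(-r*dt) * [p_u*135.867437 + p_m*77.540750 + p_d*33.897016] = 77.955060
  V(1,-1) = exp(-r*dt) * [p_u*5.889048 + p_m*0.185322 + p_d*0.000000] = 1.003142
  V(1,+0) = exp(-r*dt) * [p_u*34.313341 + p_m*5.889048 + p_d*0.185322] = 9.070780
  V(1,+1) = exp(-r*dt) * [p_u*77.955060 + p_m*34.313341 + p_d*5.889048] = 35.499625
  V(0,+0) = exp(-r*dt) * [p_u*35.499625 + p_m*9.070780 + p_d*1.003142] = 11.509061


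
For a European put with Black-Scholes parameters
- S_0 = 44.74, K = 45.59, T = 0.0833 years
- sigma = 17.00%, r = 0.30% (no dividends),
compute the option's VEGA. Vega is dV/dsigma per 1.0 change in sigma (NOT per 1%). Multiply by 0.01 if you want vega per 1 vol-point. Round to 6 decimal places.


Answer: Vega = 4.838639

Derivation:
d1 = -0.3539563518; d2 = -0.4030213088
phi(d1) = 0.3747181698; exp(-qT) = 1.0000000000; exp(-rT) = 0.9997501312
Vega = S * exp(-qT) * phi(d1) * sqrt(T) = 44.7400 * 1.0000000000 * 0.3747181698 * 0.2886173938 = 4.838639


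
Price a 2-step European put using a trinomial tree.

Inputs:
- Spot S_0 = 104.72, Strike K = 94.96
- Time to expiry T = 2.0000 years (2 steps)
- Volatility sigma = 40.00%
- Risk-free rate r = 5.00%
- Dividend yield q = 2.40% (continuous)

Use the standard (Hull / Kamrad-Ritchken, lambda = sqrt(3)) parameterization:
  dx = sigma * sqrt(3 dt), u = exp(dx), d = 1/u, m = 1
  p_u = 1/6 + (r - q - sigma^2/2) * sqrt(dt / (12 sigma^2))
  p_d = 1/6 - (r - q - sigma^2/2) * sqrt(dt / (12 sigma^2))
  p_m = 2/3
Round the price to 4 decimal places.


Answer: Price = V(0,0) = 13.1955

Derivation:
dt = T/N = 1.000000; dx = sigma*sqrt(3*dt) = 0.692820
u = exp(dx) = 1.999346; d = 1/u = 0.500163
p_u = 0.127696, p_m = 0.666667, p_d = 0.205638
Discount per step: exp(-r*dt) = 0.951229
Stock lattice S(k, j) with j the centered position index:
  k=0: S(0,+0) = 104.7200
  k=1: S(1,-1) = 52.3771; S(1,+0) = 104.7200; S(1,+1) = 209.3716
  k=2: S(2,-2) = 26.1971; S(2,-1) = 52.3771; S(2,+0) = 104.7200; S(2,+1) = 209.3716; S(2,+2) = 418.6063
Terminal payoffs V(N, j) = max(K - S_T, 0):
  V(2,-2) = 68.762880; V(2,-1) = 42.582883; V(2,+0) = 0.000000; V(2,+1) = 0.000000; V(2,+2) = 0.000000
Backward induction: V(k, j) = exp(-r*dt) * [p_u * V(k+1, j+1) + p_m * V(k+1, j) + p_d * V(k+1, j-1)]
  V(1,-1) = exp(-r*dt) * [p_u*0.000000 + p_m*42.582883 + p_d*68.762880] = 40.454681
  V(1,+0) = exp(-r*dt) * [p_u*0.000000 + p_m*0.000000 + p_d*42.582883] = 8.329584
  V(1,+1) = exp(-r*dt) * [p_u*0.000000 + p_m*0.000000 + p_d*0.000000] = 0.000000
  V(0,+0) = exp(-r*dt) * [p_u*0.000000 + p_m*8.329584 + p_d*40.454681] = 13.195519


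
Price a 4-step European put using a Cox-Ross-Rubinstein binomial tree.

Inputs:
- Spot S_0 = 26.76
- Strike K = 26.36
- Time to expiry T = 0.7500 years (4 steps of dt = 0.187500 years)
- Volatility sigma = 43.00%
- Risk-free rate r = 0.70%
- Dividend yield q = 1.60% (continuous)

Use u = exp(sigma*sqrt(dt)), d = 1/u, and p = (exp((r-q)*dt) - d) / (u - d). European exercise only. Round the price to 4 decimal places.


dt = T/N = 0.187500
u = exp(sigma*sqrt(dt)) = 1.204658; d = 1/u = 0.830111
p = (exp((r-q)*dt) - d) / (u - d) = 0.449084
Discount per step: exp(-r*dt) = 0.998688
Stock lattice S(k, i) with i counting down-moves:
  k=0: S(0,0) = 26.7600
  k=1: S(1,0) = 32.2366; S(1,1) = 22.2138
  k=2: S(2,0) = 38.8341; S(2,1) = 26.7600; S(2,2) = 18.4399
  k=3: S(3,0) = 46.7818; S(3,1) = 32.2366; S(3,2) = 22.2138; S(3,3) = 15.3072
  k=4: S(4,0) = 56.3561; S(4,1) = 38.8341; S(4,2) = 26.7600; S(4,3) = 18.4399; S(4,4) = 12.7067
Terminal payoffs V(N, i) = max(K - S_T, 0):
  V(4,0) = 0.000000; V(4,1) = 0.000000; V(4,2) = 0.000000; V(4,3) = 7.920090; V(4,4) = 13.653338
Backward induction: V(k, i) = exp(-r*dt) * [p * V(k+1, i) + (1-p) * V(k+1, i+1)].
  V(3,0) = exp(-r*dt) * [p*0.000000 + (1-p)*0.000000] = 0.000000
  V(3,1) = exp(-r*dt) * [p*0.000000 + (1-p)*0.000000] = 0.000000
  V(3,2) = exp(-r*dt) * [p*0.000000 + (1-p)*7.920090] = 4.357585
  V(3,3) = exp(-r*dt) * [p*7.920090 + (1-p)*13.653338] = 11.064100
  V(2,0) = exp(-r*dt) * [p*0.000000 + (1-p)*0.000000] = 0.000000
  V(2,1) = exp(-r*dt) * [p*0.000000 + (1-p)*4.357585] = 2.397517
  V(2,2) = exp(-r*dt) * [p*4.357585 + (1-p)*11.064100] = 8.041753
  V(1,0) = exp(-r*dt) * [p*0.000000 + (1-p)*2.397517] = 1.319099
  V(1,1) = exp(-r*dt) * [p*2.397517 + (1-p)*8.041753] = 5.499797
  V(0,0) = exp(-r*dt) * [p*1.319099 + (1-p)*5.499797] = 3.617563

Answer: Price = V(0,0) = 3.6176


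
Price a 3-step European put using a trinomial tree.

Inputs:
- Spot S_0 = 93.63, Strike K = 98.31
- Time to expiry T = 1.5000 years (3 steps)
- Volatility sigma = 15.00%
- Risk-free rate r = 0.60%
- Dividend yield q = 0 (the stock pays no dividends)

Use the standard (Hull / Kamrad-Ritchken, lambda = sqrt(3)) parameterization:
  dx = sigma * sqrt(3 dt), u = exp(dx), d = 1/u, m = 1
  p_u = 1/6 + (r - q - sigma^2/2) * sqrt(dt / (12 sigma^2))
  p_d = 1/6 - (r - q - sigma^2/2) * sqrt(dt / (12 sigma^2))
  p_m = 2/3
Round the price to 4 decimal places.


dt = T/N = 0.500000; dx = sigma*sqrt(3*dt) = 0.183712
u = exp(dx) = 1.201669; d = 1/u = 0.832176
p_u = 0.159522, p_m = 0.666667, p_d = 0.173811
Discount per step: exp(-r*dt) = 0.997004
Stock lattice S(k, j) with j the centered position index:
  k=0: S(0,+0) = 93.6300
  k=1: S(1,-1) = 77.9166; S(1,+0) = 93.6300; S(1,+1) = 112.5123
  k=2: S(2,-2) = 64.8403; S(2,-1) = 77.9166; S(2,+0) = 93.6300; S(2,+1) = 112.5123; S(2,+2) = 135.2026
  k=3: S(3,-3) = 53.9585; S(3,-2) = 64.8403; S(3,-1) = 77.9166; S(3,+0) = 93.6300; S(3,+1) = 112.5123; S(3,+2) = 135.2026; S(3,+3) = 162.4688
Terminal payoffs V(N, j) = max(K - S_T, 0):
  V(3,-3) = 44.351477; V(3,-2) = 33.469696; V(3,-1) = 20.393393; V(3,+0) = 4.680000; V(3,+1) = 0.000000; V(3,+2) = 0.000000; V(3,+3) = 0.000000
Backward induction: V(k, j) = exp(-r*dt) * [p_u * V(k+1, j+1) + p_m * V(k+1, j) + p_d * V(k+1, j-1)]
  V(2,-2) = exp(-r*dt) * [p_u*20.393393 + p_m*33.469696 + p_d*44.351477] = 33.175432
  V(2,-1) = exp(-r*dt) * [p_u*4.680000 + p_m*20.393393 + p_d*33.469696] = 20.099173
  V(2,+0) = exp(-r*dt) * [p_u*0.000000 + p_m*4.680000 + p_d*20.393393] = 6.644632
  V(2,+1) = exp(-r*dt) * [p_u*0.000000 + p_m*0.000000 + p_d*4.680000] = 0.810999
  V(2,+2) = exp(-r*dt) * [p_u*0.000000 + p_m*0.000000 + p_d*0.000000] = 0.000000
  V(1,-1) = exp(-r*dt) * [p_u*6.644632 + p_m*20.099173 + p_d*33.175432] = 20.165085
  V(1,+0) = exp(-r*dt) * [p_u*0.810999 + p_m*6.644632 + p_d*20.099173] = 8.028464
  V(1,+1) = exp(-r*dt) * [p_u*0.000000 + p_m*0.810999 + p_d*6.644632] = 1.690497
  V(0,+0) = exp(-r*dt) * [p_u*1.690497 + p_m*8.028464 + p_d*20.165085] = 9.099555

Answer: Price = V(0,0) = 9.0996


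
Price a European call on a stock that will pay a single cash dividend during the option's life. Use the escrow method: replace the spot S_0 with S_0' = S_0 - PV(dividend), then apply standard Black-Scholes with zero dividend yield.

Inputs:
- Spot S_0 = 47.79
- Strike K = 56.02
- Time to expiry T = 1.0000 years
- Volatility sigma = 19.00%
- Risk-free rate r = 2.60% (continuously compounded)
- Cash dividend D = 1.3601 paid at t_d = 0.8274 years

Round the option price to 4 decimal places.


Answer: Price = 1.0529

Derivation:
PV(D) = D * exp(-r * t_d) = 1.3601 * 0.97871734 = 1.33115346
S_0' = S_0 - PV(D) = 47.7900 - 1.33115346 = 46.45884654
d1 = (ln(S_0'/K) + (r + sigma^2/2)*T) / (sigma*sqrt(T)) = -0.75311510
d2 = d1 - sigma*sqrt(T) = -0.94311510
exp(-rT) = 0.97433509
N(d1) = 0.22569037; N(d2) = 0.17281102
C = S_0' * N(d1) - K * exp(-rT) * N(d2) = 46.45884654 * 0.22569037 - 56.0200 * 0.97433509 * 0.17281102 = 1.0529


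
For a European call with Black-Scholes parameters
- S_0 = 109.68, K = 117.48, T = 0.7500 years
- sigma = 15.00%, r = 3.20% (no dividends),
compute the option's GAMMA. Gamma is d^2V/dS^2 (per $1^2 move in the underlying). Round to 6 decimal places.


Answer: Gamma = 0.026930

Derivation:
d1 = -0.2791571003; d2 = -0.4090609109
phi(d1) = 0.3836967022; exp(-qT) = 1.0000000000; exp(-rT) = 0.9762857098
Gamma = exp(-qT) * phi(d1) / (S * sigma * sqrt(T)) = 1.0000000000 * 0.3836967022 / (109.6800 * 0.1500 * 0.8660254038) = 0.026930


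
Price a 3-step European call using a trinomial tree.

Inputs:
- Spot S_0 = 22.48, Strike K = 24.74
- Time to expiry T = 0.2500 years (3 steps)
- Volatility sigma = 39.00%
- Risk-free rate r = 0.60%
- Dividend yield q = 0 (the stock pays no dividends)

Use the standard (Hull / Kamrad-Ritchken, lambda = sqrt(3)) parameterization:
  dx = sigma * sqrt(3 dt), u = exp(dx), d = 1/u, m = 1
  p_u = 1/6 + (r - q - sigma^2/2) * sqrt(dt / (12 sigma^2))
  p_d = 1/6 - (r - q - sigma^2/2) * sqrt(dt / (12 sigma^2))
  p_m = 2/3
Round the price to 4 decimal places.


dt = T/N = 0.083333; dx = sigma*sqrt(3*dt) = 0.195000
u = exp(dx) = 1.215311; d = 1/u = 0.822835
p_u = 0.151699, p_m = 0.666667, p_d = 0.181635
Discount per step: exp(-r*dt) = 0.999500
Stock lattice S(k, j) with j the centered position index:
  k=0: S(0,+0) = 22.4800
  k=1: S(1,-1) = 18.4973; S(1,+0) = 22.4800; S(1,+1) = 27.3202
  k=2: S(2,-2) = 15.2202; S(2,-1) = 18.4973; S(2,+0) = 22.4800; S(2,+1) = 27.3202; S(2,+2) = 33.2025
  k=3: S(3,-3) = 12.5237; S(3,-2) = 15.2202; S(3,-1) = 18.4973; S(3,+0) = 22.4800; S(3,+1) = 27.3202; S(3,+2) = 33.2025; S(3,+3) = 40.3514
Terminal payoffs V(N, j) = max(S_T - K, 0):
  V(3,-3) = 0.000000; V(3,-2) = 0.000000; V(3,-1) = 0.000000; V(3,+0) = 0.000000; V(3,+1) = 2.580191; V(3,+2) = 8.462528; V(3,+3) = 15.611397
Backward induction: V(k, j) = exp(-r*dt) * [p_u * V(k+1, j+1) + p_m * V(k+1, j) + p_d * V(k+1, j-1)]
  V(2,-2) = exp(-r*dt) * [p_u*0.000000 + p_m*0.000000 + p_d*0.000000] = 0.000000
  V(2,-1) = exp(-r*dt) * [p_u*0.000000 + p_m*0.000000 + p_d*0.000000] = 0.000000
  V(2,+0) = exp(-r*dt) * [p_u*2.580191 + p_m*0.000000 + p_d*0.000000] = 0.391216
  V(2,+1) = exp(-r*dt) * [p_u*8.462528 + p_m*2.580191 + p_d*0.000000] = 3.002380
  V(2,+2) = exp(-r*dt) * [p_u*15.611397 + p_m*8.462528 + p_d*2.580191] = 8.474328
  V(1,-1) = exp(-r*dt) * [p_u*0.391216 + p_m*0.000000 + p_d*0.000000] = 0.059317
  V(1,+0) = exp(-r*dt) * [p_u*3.002380 + p_m*0.391216 + p_d*0.000000] = 0.715910
  V(1,+1) = exp(-r*dt) * [p_u*8.474328 + p_m*3.002380 + p_d*0.391216] = 3.356511
  V(0,+0) = exp(-r*dt) * [p_u*3.356511 + p_m*0.715910 + p_d*0.059317] = 0.996727

Answer: Price = V(0,0) = 0.9967


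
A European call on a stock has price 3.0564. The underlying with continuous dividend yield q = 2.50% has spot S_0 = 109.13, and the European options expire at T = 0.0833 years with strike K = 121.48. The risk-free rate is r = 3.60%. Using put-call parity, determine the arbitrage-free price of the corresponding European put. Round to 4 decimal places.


Put-call parity: C - P = S_0 * exp(-qT) - K * exp(-rT).
S_0 * exp(-qT) = 109.1300 * 0.99791967 = 108.90297325
K * exp(-rT) = 121.4800 * 0.99700569 = 121.11625145
P = C - S*exp(-qT) + K*exp(-rT)
P = 3.0564 - 108.90297325 + 121.11625145 = 15.2697

Answer: Put price = 15.2697


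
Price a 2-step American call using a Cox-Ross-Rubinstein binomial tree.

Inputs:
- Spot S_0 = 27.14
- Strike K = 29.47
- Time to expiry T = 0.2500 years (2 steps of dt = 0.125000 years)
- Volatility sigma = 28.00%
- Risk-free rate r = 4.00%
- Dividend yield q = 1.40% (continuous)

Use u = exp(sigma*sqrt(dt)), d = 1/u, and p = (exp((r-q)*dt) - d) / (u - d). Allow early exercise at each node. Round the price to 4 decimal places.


Answer: Price = V(0,0) = 0.8646

Derivation:
dt = T/N = 0.125000
u = exp(sigma*sqrt(dt)) = 1.104061; d = 1/u = 0.905747
p = (exp((r-q)*dt) - d) / (u - d) = 0.491686
Discount per step: exp(-r*dt) = 0.995012
Stock lattice S(k, i) with i counting down-moves:
  k=0: S(0,0) = 27.1400
  k=1: S(1,0) = 29.9642; S(1,1) = 24.5820
  k=2: S(2,0) = 33.0823; S(2,1) = 27.1400; S(2,2) = 22.2651
Terminal payoffs V(N, i) = max(S_T - K, 0):
  V(2,0) = 3.612305; V(2,1) = 0.000000; V(2,2) = 0.000000
Backward induction: V(k, i) = exp(-r*dt) * [p * V(k+1, i) + (1-p) * V(k+1, i+1)]; then take max(V_cont, immediate exercise) for American.
  V(1,0) = exp(-r*dt) * [p*3.612305 + (1-p)*0.000000] = 1.767263; exercise = 0.494208; V(1,0) = max -> 1.767263
  V(1,1) = exp(-r*dt) * [p*0.000000 + (1-p)*0.000000] = 0.000000; exercise = 0.000000; V(1,1) = max -> 0.000000
  V(0,0) = exp(-r*dt) * [p*1.767263 + (1-p)*0.000000] = 0.864605; exercise = 0.000000; V(0,0) = max -> 0.864605


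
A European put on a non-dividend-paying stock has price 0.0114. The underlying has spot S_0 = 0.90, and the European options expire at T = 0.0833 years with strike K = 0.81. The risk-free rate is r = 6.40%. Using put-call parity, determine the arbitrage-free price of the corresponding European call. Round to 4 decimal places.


Answer: Call price = 0.1057

Derivation:
Put-call parity: C - P = S_0 * exp(-qT) - K * exp(-rT).
S_0 * exp(-qT) = 0.9000 * 1.00000000 = 0.90000000
K * exp(-rT) = 0.8100 * 0.99468299 = 0.80569322
C = P + S*exp(-qT) - K*exp(-rT)
C = 0.0114 + 0.90000000 - 0.80569322 = 0.1057


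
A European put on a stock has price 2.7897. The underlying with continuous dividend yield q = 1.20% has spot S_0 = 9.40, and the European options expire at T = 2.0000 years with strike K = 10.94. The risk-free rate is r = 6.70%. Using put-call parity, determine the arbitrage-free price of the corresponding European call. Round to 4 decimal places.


Answer: Call price = 2.3988

Derivation:
Put-call parity: C - P = S_0 * exp(-qT) - K * exp(-rT).
S_0 * exp(-qT) = 9.4000 * 0.97628571 = 9.17708567
K * exp(-rT) = 10.9400 * 0.87459006 = 9.56801531
C = P + S*exp(-qT) - K*exp(-rT)
C = 2.7897 + 9.17708567 - 9.56801531 = 2.3988


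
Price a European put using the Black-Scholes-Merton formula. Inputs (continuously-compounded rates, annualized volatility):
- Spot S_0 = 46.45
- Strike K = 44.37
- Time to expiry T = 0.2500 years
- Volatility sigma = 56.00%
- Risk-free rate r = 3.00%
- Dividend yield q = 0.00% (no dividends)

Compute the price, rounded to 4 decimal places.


Answer: Price = 3.9221

Derivation:
d1 = (ln(S/K) + (r - q + 0.5*sigma^2) * T) / (sigma * sqrt(T)) = 0.33040321
d2 = d1 - sigma * sqrt(T) = 0.05040321
exp(-rT) = 0.99252805; exp(-qT) = 1.00000000
P = K * exp(-rT) * N(-d2) - S_0 * exp(-qT) * N(-d1)
N(-d1) = 0.37054766; N(-d2) = 0.47990054
P = 44.3700 * 0.99252805 * 0.47990054 - 46.4500 * 1.00000000 * 0.37054766 = 3.9221


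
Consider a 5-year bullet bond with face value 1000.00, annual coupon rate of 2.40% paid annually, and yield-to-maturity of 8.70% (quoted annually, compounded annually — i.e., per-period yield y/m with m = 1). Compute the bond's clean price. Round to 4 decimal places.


Coupon per period c = face * coupon_rate / m = 24.000000
Periods per year m = 1; per-period yield y/m = 0.087000
Number of cashflows N = 5
Cashflows (t years, CF_t, discount factor 1/(1+y/m)^(m*t), PV):
  t = 1.0000: CF_t = 24.000000, DF = 0.919963, PV = 22.079117
  t = 2.0000: CF_t = 24.000000, DF = 0.846332, PV = 20.311975
  t = 3.0000: CF_t = 24.000000, DF = 0.778595, PV = 18.686270
  t = 4.0000: CF_t = 24.000000, DF = 0.716278, PV = 17.190680
  t = 5.0000: CF_t = 1024.000000, DF = 0.658950, PV = 674.764516
Price P = sum_t PV_t = 753.032558

Answer: Price = 753.0326


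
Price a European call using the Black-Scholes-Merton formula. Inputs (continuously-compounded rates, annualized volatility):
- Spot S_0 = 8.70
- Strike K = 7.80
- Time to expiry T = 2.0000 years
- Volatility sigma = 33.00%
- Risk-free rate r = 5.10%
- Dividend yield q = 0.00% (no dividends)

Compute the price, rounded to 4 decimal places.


d1 = (ln(S/K) + (r - q + 0.5*sigma^2) * T) / (sigma * sqrt(T)) = 0.68589206
d2 = d1 - sigma * sqrt(T) = 0.21920159
exp(-rT) = 0.90302955; exp(-qT) = 1.00000000
C = S_0 * exp(-qT) * N(d1) - K * exp(-rT) * N(d2)
N(d1) = 0.75360941; N(d2) = 0.58675349
C = 8.7000 * 1.00000000 * 0.75360941 - 7.8000 * 0.90302955 * 0.58675349 = 2.4235

Answer: Price = 2.4235


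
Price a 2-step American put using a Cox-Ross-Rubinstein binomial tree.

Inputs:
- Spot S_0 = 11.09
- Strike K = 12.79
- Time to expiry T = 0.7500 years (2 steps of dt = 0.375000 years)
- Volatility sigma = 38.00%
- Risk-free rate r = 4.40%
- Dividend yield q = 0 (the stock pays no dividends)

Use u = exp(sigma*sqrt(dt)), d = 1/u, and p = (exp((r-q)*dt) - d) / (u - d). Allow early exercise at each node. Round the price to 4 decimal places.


dt = T/N = 0.375000
u = exp(sigma*sqrt(dt)) = 1.262005; d = 1/u = 0.792390
p = (exp((r-q)*dt) - d) / (u - d) = 0.477512
Discount per step: exp(-r*dt) = 0.983635
Stock lattice S(k, i) with i counting down-moves:
  k=0: S(0,0) = 11.0900
  k=1: S(1,0) = 13.9956; S(1,1) = 8.7876
  k=2: S(2,0) = 17.6626; S(2,1) = 11.0900; S(2,2) = 6.9632
Terminal payoffs V(N, i) = max(K - S_T, 0):
  V(2,0) = 0.000000; V(2,1) = 1.700000; V(2,2) = 5.826789
Backward induction: V(k, i) = exp(-r*dt) * [p * V(k+1, i) + (1-p) * V(k+1, i+1)]; then take max(V_cont, immediate exercise) for American.
  V(1,0) = exp(-r*dt) * [p*0.000000 + (1-p)*1.700000] = 0.873693; exercise = 0.000000; V(1,0) = max -> 0.873693
  V(1,1) = exp(-r*dt) * [p*1.700000 + (1-p)*5.826789] = 3.793091; exercise = 4.002394; V(1,1) = max -> 4.002394
  V(0,0) = exp(-r*dt) * [p*0.873693 + (1-p)*4.002394] = 2.467352; exercise = 1.700000; V(0,0) = max -> 2.467352

Answer: Price = V(0,0) = 2.4674


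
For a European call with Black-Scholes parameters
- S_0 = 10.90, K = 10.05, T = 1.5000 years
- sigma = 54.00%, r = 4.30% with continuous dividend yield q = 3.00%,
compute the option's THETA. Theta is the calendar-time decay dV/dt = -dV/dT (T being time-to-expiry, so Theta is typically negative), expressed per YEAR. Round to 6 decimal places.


Answer: Theta = -0.775201

Derivation:
d1 = 0.4829277210; d2 = -0.1784345096
phi(d1) = 0.3550317258; exp(-qT) = 0.9559974818; exp(-rT) = 0.9375361143
Theta = -S*exp(-qT)*phi(d1)*sigma/(2*sqrt(T)) - r*K*exp(-rT)*N(d2) + q*S*exp(-qT)*N(d1)
N(d1) = 0.6854264710; N(d2) = 0.4291908747; sqrt(T) = 1.2247448714
Term 1 = -10.9000 * 0.9559974818 * 0.3550317258 * 0.5400 / (2 * 1.2247448714) = -0.8155837129
Term 2 = -0.0430 * 10.0500 * 0.9375361143 * 0.4291908747 = -0.1738893575
Term 3 = 0.0300 * 10.9000 * 0.9559974818 * 0.6854264710 = 0.2142719755
Theta = -0.8155837129 + (-0.1738893575) + (0.2142719755) = -0.775201


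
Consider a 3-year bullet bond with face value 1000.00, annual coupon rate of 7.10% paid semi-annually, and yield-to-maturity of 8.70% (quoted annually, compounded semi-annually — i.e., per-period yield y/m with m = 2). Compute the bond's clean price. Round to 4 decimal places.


Coupon per period c = face * coupon_rate / m = 35.500000
Periods per year m = 2; per-period yield y/m = 0.043500
Number of cashflows N = 6
Cashflows (t years, CF_t, discount factor 1/(1+y/m)^(m*t), PV):
  t = 0.5000: CF_t = 35.500000, DF = 0.958313, PV = 34.020125
  t = 1.0000: CF_t = 35.500000, DF = 0.918365, PV = 32.601940
  t = 1.5000: CF_t = 35.500000, DF = 0.880081, PV = 31.242875
  t = 2.0000: CF_t = 35.500000, DF = 0.843393, PV = 29.940465
  t = 2.5000: CF_t = 35.500000, DF = 0.808235, PV = 28.692348
  t = 3.0000: CF_t = 1035.500000, DF = 0.774543, PV = 802.038808
Price P = sum_t PV_t = 958.536560

Answer: Price = 958.5366


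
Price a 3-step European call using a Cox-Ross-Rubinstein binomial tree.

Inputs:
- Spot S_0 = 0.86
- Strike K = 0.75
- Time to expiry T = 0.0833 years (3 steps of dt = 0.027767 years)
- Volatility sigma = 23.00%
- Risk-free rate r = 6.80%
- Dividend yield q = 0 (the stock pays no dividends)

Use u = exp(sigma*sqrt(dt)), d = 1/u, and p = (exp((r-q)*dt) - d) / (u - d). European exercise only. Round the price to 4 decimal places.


Answer: Price = V(0,0) = 0.1142

Derivation:
dt = T/N = 0.027767
u = exp(sigma*sqrt(dt)) = 1.039070; d = 1/u = 0.962399
p = (exp((r-q)*dt) - d) / (u - d) = 0.515070
Discount per step: exp(-r*dt) = 0.998114
Stock lattice S(k, i) with i counting down-moves:
  k=0: S(0,0) = 0.8600
  k=1: S(1,0) = 0.8936; S(1,1) = 0.8277
  k=2: S(2,0) = 0.9285; S(2,1) = 0.8600; S(2,2) = 0.7965
  k=3: S(3,0) = 0.9648; S(3,1) = 0.8936; S(3,2) = 0.8277; S(3,3) = 0.7666
Terminal payoffs V(N, i) = max(S_T - K, 0):
  V(3,0) = 0.214789; V(3,1) = 0.143600; V(3,2) = 0.077664; V(3,3) = 0.016593
Backward induction: V(k, i) = exp(-r*dt) * [p * V(k+1, i) + (1-p) * V(k+1, i+1)].
  V(2,0) = exp(-r*dt) * [p*0.214789 + (1-p)*0.143600] = 0.179927
  V(2,1) = exp(-r*dt) * [p*0.143600 + (1-p)*0.077664] = 0.111415
  V(2,2) = exp(-r*dt) * [p*0.077664 + (1-p)*0.016593] = 0.047958
  V(1,0) = exp(-r*dt) * [p*0.179927 + (1-p)*0.111415] = 0.146427
  V(1,1) = exp(-r*dt) * [p*0.111415 + (1-p)*0.047958] = 0.080490
  V(0,0) = exp(-r*dt) * [p*0.146427 + (1-p)*0.080490] = 0.114236


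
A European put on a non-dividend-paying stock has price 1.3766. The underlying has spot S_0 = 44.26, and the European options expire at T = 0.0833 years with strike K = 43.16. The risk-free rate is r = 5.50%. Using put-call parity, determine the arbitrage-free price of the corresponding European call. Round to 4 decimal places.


Put-call parity: C - P = S_0 * exp(-qT) - K * exp(-rT).
S_0 * exp(-qT) = 44.2600 * 1.00000000 = 44.26000000
K * exp(-rT) = 43.1600 * 0.99542898 = 42.96271474
C = P + S*exp(-qT) - K*exp(-rT)
C = 1.3766 + 44.26000000 - 42.96271474 = 2.6739

Answer: Call price = 2.6739


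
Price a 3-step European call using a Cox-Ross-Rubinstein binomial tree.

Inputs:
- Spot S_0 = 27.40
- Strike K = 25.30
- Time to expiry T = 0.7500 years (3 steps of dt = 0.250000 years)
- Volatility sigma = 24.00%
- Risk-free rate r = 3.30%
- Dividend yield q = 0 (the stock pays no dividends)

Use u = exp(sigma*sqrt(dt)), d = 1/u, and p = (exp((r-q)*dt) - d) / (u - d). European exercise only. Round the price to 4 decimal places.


dt = T/N = 0.250000
u = exp(sigma*sqrt(dt)) = 1.127497; d = 1/u = 0.886920
p = (exp((r-q)*dt) - d) / (u - d) = 0.504470
Discount per step: exp(-r*dt) = 0.991784
Stock lattice S(k, i) with i counting down-moves:
  k=0: S(0,0) = 27.4000
  k=1: S(1,0) = 30.8934; S(1,1) = 24.3016
  k=2: S(2,0) = 34.8322; S(2,1) = 27.4000; S(2,2) = 21.5536
  k=3: S(3,0) = 39.2732; S(3,1) = 30.8934; S(3,2) = 24.3016; S(3,3) = 19.1163
Terminal payoffs V(N, i) = max(S_T - K, 0):
  V(3,0) = 13.973226; V(3,1) = 5.593414; V(3,2) = 0.000000; V(3,3) = 0.000000
Backward induction: V(k, i) = exp(-r*dt) * [p * V(k+1, i) + (1-p) * V(k+1, i+1)].
  V(2,0) = exp(-r*dt) * [p*13.973226 + (1-p)*5.593414] = 9.740093
  V(2,1) = exp(-r*dt) * [p*5.593414 + (1-p)*0.000000] = 2.798528
  V(2,2) = exp(-r*dt) * [p*0.000000 + (1-p)*0.000000] = 0.000000
  V(1,0) = exp(-r*dt) * [p*9.740093 + (1-p)*2.798528] = 6.248579
  V(1,1) = exp(-r*dt) * [p*2.798528 + (1-p)*0.000000] = 1.400176
  V(0,0) = exp(-r*dt) * [p*6.248579 + (1-p)*1.400176] = 3.814452

Answer: Price = V(0,0) = 3.8145


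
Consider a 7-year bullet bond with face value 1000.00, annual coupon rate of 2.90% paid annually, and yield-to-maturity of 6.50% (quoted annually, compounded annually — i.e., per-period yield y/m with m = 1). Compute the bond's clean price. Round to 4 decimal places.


Answer: Price = 802.5573

Derivation:
Coupon per period c = face * coupon_rate / m = 29.000000
Periods per year m = 1; per-period yield y/m = 0.065000
Number of cashflows N = 7
Cashflows (t years, CF_t, discount factor 1/(1+y/m)^(m*t), PV):
  t = 1.0000: CF_t = 29.000000, DF = 0.938967, PV = 27.230047
  t = 2.0000: CF_t = 29.000000, DF = 0.881659, PV = 25.568119
  t = 3.0000: CF_t = 29.000000, DF = 0.827849, PV = 24.007624
  t = 4.0000: CF_t = 29.000000, DF = 0.777323, PV = 22.542370
  t = 5.0000: CF_t = 29.000000, DF = 0.729881, PV = 21.166544
  t = 6.0000: CF_t = 29.000000, DF = 0.685334, PV = 19.874689
  t = 7.0000: CF_t = 1029.000000, DF = 0.643506, PV = 662.167895
Price P = sum_t PV_t = 802.557288


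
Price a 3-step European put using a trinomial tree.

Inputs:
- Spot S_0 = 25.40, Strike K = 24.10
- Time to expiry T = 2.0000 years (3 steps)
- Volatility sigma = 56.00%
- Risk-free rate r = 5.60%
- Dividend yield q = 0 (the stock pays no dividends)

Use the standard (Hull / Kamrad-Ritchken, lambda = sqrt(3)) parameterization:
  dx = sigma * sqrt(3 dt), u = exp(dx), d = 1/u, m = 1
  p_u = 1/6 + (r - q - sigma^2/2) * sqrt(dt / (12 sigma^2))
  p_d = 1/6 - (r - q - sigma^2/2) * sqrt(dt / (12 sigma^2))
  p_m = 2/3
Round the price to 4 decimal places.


dt = T/N = 0.666667; dx = sigma*sqrt(3*dt) = 0.791960
u = exp(dx) = 2.207718; d = 1/u = 0.452956
p_u = 0.124240, p_m = 0.666667, p_d = 0.209093
Discount per step: exp(-r*dt) = 0.963355
Stock lattice S(k, j) with j the centered position index:
  k=0: S(0,+0) = 25.4000
  k=1: S(1,-1) = 11.5051; S(1,+0) = 25.4000; S(1,+1) = 56.0760
  k=2: S(2,-2) = 5.2113; S(2,-1) = 11.5051; S(2,+0) = 25.4000; S(2,+1) = 56.0760; S(2,+2) = 123.8001
  k=3: S(3,-3) = 2.3605; S(3,-2) = 5.2113; S(3,-1) = 11.5051; S(3,+0) = 25.4000; S(3,+1) = 56.0760; S(3,+2) = 123.8001; S(3,+3) = 273.3158
Terminal payoffs V(N, j) = max(K - S_T, 0):
  V(3,-3) = 21.739507; V(3,-2) = 18.888697; V(3,-1) = 12.594910; V(3,+0) = 0.000000; V(3,+1) = 0.000000; V(3,+2) = 0.000000; V(3,+3) = 0.000000
Backward induction: V(k, j) = exp(-r*dt) * [p_u * V(k+1, j+1) + p_m * V(k+1, j) + p_d * V(k+1, j-1)]
  V(2,-2) = exp(-r*dt) * [p_u*12.594910 + p_m*18.888697 + p_d*21.739507] = 18.017473
  V(2,-1) = exp(-r*dt) * [p_u*0.000000 + p_m*12.594910 + p_d*18.888697] = 11.893679
  V(2,+0) = exp(-r*dt) * [p_u*0.000000 + p_m*0.000000 + p_d*12.594910] = 2.537003
  V(2,+1) = exp(-r*dt) * [p_u*0.000000 + p_m*0.000000 + p_d*0.000000] = 0.000000
  V(2,+2) = exp(-r*dt) * [p_u*0.000000 + p_m*0.000000 + p_d*0.000000] = 0.000000
  V(1,-1) = exp(-r*dt) * [p_u*2.537003 + p_m*11.893679 + p_d*18.017473] = 11.571479
  V(1,+0) = exp(-r*dt) * [p_u*0.000000 + p_m*2.537003 + p_d*11.893679] = 4.025110
  V(1,+1) = exp(-r*dt) * [p_u*0.000000 + p_m*0.000000 + p_d*2.537003] = 0.511031
  V(0,+0) = exp(-r*dt) * [p_u*0.511031 + p_m*4.025110 + p_d*11.571479] = 4.977090

Answer: Price = V(0,0) = 4.9771


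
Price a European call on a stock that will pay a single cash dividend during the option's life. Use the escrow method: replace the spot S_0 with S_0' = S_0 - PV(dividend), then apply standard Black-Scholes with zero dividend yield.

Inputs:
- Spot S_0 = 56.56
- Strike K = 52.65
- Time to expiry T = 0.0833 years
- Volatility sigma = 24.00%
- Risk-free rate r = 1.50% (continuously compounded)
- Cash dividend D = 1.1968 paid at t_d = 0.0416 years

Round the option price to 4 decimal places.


PV(D) = D * exp(-r * t_d) = 1.1968 * 0.99937619 = 1.19605343
S_0' = S_0 - PV(D) = 56.5600 - 1.19605343 = 55.36394657
d1 = (ln(S_0'/K) + (r + sigma^2/2)*T) / (sigma*sqrt(T)) = 0.77829248
d2 = d1 - sigma*sqrt(T) = 0.70902431
exp(-rT) = 0.99875128
N(d1) = 0.78180170; N(d2) = 0.76084530
C = S_0' * N(d1) - K * exp(-rT) * N(d2) = 55.36394657 * 0.78180170 - 52.6500 * 0.99875128 * 0.76084530 = 3.2751

Answer: Price = 3.2751


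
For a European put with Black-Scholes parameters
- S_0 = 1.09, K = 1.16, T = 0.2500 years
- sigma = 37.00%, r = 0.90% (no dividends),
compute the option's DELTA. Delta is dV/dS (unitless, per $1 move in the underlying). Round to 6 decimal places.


Answer: Delta = -0.591647

Derivation:
d1 = -0.2317827507; d2 = -0.4167827507
phi(d1) = 0.3883686914; exp(-qT) = 1.0000000000; exp(-rT) = 0.9977525294
N(-d1) = 0.5916466224
Delta = -exp(-qT) * N(-d1) = -1.0000000000 * 0.5916466224 = -0.591647


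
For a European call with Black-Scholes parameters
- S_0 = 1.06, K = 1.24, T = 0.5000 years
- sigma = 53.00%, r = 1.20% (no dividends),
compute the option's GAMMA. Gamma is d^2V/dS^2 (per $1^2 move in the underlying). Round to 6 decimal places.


Answer: Gamma = 0.981285

Derivation:
d1 = -0.2151138142; d2 = -0.5898804083
phi(d1) = 0.3898179243; exp(-qT) = 1.0000000000; exp(-rT) = 0.9940179641
Gamma = exp(-qT) * phi(d1) / (S * sigma * sqrt(T)) = 1.0000000000 * 0.3898179243 / (1.0600 * 0.5300 * 0.7071067812) = 0.981285


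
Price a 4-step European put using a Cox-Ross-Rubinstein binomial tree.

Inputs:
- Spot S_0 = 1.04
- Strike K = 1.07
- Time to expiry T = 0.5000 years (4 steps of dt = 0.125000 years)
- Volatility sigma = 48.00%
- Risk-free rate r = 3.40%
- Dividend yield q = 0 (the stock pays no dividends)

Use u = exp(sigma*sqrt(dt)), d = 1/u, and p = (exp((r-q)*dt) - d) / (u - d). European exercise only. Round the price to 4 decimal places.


Answer: Price = V(0,0) = 0.1436

Derivation:
dt = T/N = 0.125000
u = exp(sigma*sqrt(dt)) = 1.184956; d = 1/u = 0.843913
p = (exp((r-q)*dt) - d) / (u - d) = 0.470163
Discount per step: exp(-r*dt) = 0.995759
Stock lattice S(k, i) with i counting down-moves:
  k=0: S(0,0) = 1.0400
  k=1: S(1,0) = 1.2324; S(1,1) = 0.8777
  k=2: S(2,0) = 1.4603; S(2,1) = 1.0400; S(2,2) = 0.7407
  k=3: S(3,0) = 1.7304; S(3,1) = 1.2324; S(3,2) = 0.8777; S(3,3) = 0.6251
  k=4: S(4,0) = 2.0504; S(4,1) = 1.4603; S(4,2) = 1.0400; S(4,3) = 0.7407; S(4,4) = 0.5275
Terminal payoffs V(N, i) = max(K - S_T, 0):
  V(4,0) = 0.000000; V(4,1) = 0.000000; V(4,2) = 0.030000; V(4,3) = 0.329323; V(4,4) = 0.542498
Backward induction: V(k, i) = exp(-r*dt) * [p * V(k+1, i) + (1-p) * V(k+1, i+1)].
  V(3,0) = exp(-r*dt) * [p*0.000000 + (1-p)*0.000000] = 0.000000
  V(3,1) = exp(-r*dt) * [p*0.000000 + (1-p)*0.030000] = 0.015828
  V(3,2) = exp(-r*dt) * [p*0.030000 + (1-p)*0.329323] = 0.187792
  V(3,3) = exp(-r*dt) * [p*0.329323 + (1-p)*0.542498] = 0.440395
  V(2,0) = exp(-r*dt) * [p*0.000000 + (1-p)*0.015828] = 0.008351
  V(2,1) = exp(-r*dt) * [p*0.015828 + (1-p)*0.187792] = 0.106487
  V(2,2) = exp(-r*dt) * [p*0.187792 + (1-p)*0.440395] = 0.320266
  V(1,0) = exp(-r*dt) * [p*0.008351 + (1-p)*0.106487] = 0.060091
  V(1,1) = exp(-r*dt) * [p*0.106487 + (1-p)*0.320266] = 0.218823
  V(0,0) = exp(-r*dt) * [p*0.060091 + (1-p)*0.218823] = 0.143582


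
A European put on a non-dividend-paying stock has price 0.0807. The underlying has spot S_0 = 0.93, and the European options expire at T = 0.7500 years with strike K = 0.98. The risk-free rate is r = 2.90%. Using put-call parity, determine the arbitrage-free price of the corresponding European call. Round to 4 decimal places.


Answer: Call price = 0.0518

Derivation:
Put-call parity: C - P = S_0 * exp(-qT) - K * exp(-rT).
S_0 * exp(-qT) = 0.9300 * 1.00000000 = 0.93000000
K * exp(-rT) = 0.9800 * 0.97848483 = 0.95891513
C = P + S*exp(-qT) - K*exp(-rT)
C = 0.0807 + 0.93000000 - 0.95891513 = 0.0518


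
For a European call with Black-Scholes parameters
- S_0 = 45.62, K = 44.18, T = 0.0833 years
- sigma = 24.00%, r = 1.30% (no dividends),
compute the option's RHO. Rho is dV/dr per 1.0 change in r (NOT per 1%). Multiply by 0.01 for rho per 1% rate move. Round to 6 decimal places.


Answer: Rho = 2.468551

Derivation:
d1 = 0.5133087326; d2 = 0.4440405580
phi(d1) = 0.3496993615; exp(-qT) = 1.0000000000; exp(-rT) = 0.9989176861
N(d2) = 0.6714933695
Rho = K*T*exp(-rT)*N(d2) = 44.1800 * 0.0833 * 0.9989176861 * 0.6714933695 = 2.468551


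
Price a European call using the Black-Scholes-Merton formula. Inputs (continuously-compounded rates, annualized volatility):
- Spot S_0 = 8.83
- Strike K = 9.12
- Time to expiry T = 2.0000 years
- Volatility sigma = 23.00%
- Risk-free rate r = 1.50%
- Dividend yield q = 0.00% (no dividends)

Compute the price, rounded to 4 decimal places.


d1 = (ln(S/K) + (r - q + 0.5*sigma^2) * T) / (sigma * sqrt(T)) = 0.15551802
d2 = d1 - sigma * sqrt(T) = -0.16975110
exp(-rT) = 0.97044553; exp(-qT) = 1.00000000
C = S_0 * exp(-qT) * N(d1) - K * exp(-rT) * N(d2)
N(d1) = 0.56179353; N(d2) = 0.43260294
C = 8.8300 * 1.00000000 * 0.56179353 - 9.1200 * 0.97044553 * 0.43260294 = 1.1319

Answer: Price = 1.1319


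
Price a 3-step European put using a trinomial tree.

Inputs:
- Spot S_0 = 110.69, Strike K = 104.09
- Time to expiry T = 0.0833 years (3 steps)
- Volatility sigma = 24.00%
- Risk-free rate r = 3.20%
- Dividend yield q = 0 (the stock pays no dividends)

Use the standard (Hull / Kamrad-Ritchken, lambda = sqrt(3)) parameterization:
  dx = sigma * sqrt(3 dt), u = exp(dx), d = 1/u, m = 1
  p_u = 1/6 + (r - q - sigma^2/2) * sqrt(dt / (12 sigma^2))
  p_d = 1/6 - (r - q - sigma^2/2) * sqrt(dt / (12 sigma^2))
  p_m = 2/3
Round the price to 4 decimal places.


dt = T/N = 0.027767; dx = sigma*sqrt(3*dt) = 0.069268
u = exp(dx) = 1.071724; d = 1/u = 0.933076
p_u = 0.167308, p_m = 0.666667, p_d = 0.166025
Discount per step: exp(-r*dt) = 0.999112
Stock lattice S(k, j) with j the centered position index:
  k=0: S(0,+0) = 110.6900
  k=1: S(1,-1) = 103.2822; S(1,+0) = 110.6900; S(1,+1) = 118.6291
  k=2: S(2,-2) = 96.3702; S(2,-1) = 103.2822; S(2,+0) = 110.6900; S(2,+1) = 118.6291; S(2,+2) = 127.1376
  k=3: S(3,-3) = 89.9208; S(3,-2) = 96.3702; S(3,-1) = 103.2822; S(3,+0) = 110.6900; S(3,+1) = 118.6291; S(3,+2) = 127.1376; S(3,+3) = 136.2563
Terminal payoffs V(N, j) = max(K - S_T, 0):
  V(3,-3) = 14.169227; V(3,-2) = 7.719788; V(3,-1) = 0.807771; V(3,+0) = 0.000000; V(3,+1) = 0.000000; V(3,+2) = 0.000000; V(3,+3) = 0.000000
Backward induction: V(k, j) = exp(-r*dt) * [p_u * V(k+1, j+1) + p_m * V(k+1, j) + p_d * V(k+1, j-1)]
  V(2,-2) = exp(-r*dt) * [p_u*0.807771 + p_m*7.719788 + p_d*14.169227] = 7.627342
  V(2,-1) = exp(-r*dt) * [p_u*0.000000 + p_m*0.807771 + p_d*7.719788] = 1.818578
  V(2,+0) = exp(-r*dt) * [p_u*0.000000 + p_m*0.000000 + p_d*0.807771] = 0.133991
  V(2,+1) = exp(-r*dt) * [p_u*0.000000 + p_m*0.000000 + p_d*0.000000] = 0.000000
  V(2,+2) = exp(-r*dt) * [p_u*0.000000 + p_m*0.000000 + p_d*0.000000] = 0.000000
  V(1,-1) = exp(-r*dt) * [p_u*0.133991 + p_m*1.818578 + p_d*7.627342] = 2.498913
  V(1,+0) = exp(-r*dt) * [p_u*0.000000 + p_m*0.133991 + p_d*1.818578] = 0.390910
  V(1,+1) = exp(-r*dt) * [p_u*0.000000 + p_m*0.000000 + p_d*0.133991] = 0.022226
  V(0,+0) = exp(-r*dt) * [p_u*0.022226 + p_m*0.390910 + p_d*2.498913] = 0.678605

Answer: Price = V(0,0) = 0.6786


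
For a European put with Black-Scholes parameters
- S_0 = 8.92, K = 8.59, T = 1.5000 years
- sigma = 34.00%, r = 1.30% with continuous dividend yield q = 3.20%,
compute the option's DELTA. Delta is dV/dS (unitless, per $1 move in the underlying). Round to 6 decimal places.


d1 = 0.2302933664; d2 = -0.1861198899
phi(d1) = 0.3885023538; exp(-qT) = 0.9531337871; exp(-rT) = 0.9806888952
N(-d1) = 0.4089319075
Delta = -exp(-qT) * N(-d1) = -0.9531337871 * 0.4089319075 = -0.389767

Answer: Delta = -0.389767


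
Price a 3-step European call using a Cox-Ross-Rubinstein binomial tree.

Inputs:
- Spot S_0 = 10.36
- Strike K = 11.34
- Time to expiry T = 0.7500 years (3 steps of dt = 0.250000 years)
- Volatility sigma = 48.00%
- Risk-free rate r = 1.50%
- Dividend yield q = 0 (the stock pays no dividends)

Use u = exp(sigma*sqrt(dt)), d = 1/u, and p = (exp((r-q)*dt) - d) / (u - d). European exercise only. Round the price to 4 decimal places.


dt = T/N = 0.250000
u = exp(sigma*sqrt(dt)) = 1.271249; d = 1/u = 0.786628
p = (exp((r-q)*dt) - d) / (u - d) = 0.448039
Discount per step: exp(-r*dt) = 0.996257
Stock lattice S(k, i) with i counting down-moves:
  k=0: S(0,0) = 10.3600
  k=1: S(1,0) = 13.1701; S(1,1) = 8.1495
  k=2: S(2,0) = 16.7425; S(2,1) = 10.3600; S(2,2) = 6.4106
  k=3: S(3,0) = 21.2839; S(3,1) = 13.1701; S(3,2) = 8.1495; S(3,3) = 5.0428
Terminal payoffs V(N, i) = max(S_T - K, 0):
  V(3,0) = 9.943928; V(3,1) = 1.830141; V(3,2) = 0.000000; V(3,3) = 0.000000
Backward induction: V(k, i) = exp(-r*dt) * [p * V(k+1, i) + (1-p) * V(k+1, i+1)].
  V(2,0) = exp(-r*dt) * [p*9.943928 + (1-p)*1.830141] = 5.444976
  V(2,1) = exp(-r*dt) * [p*1.830141 + (1-p)*0.000000] = 0.816905
  V(2,2) = exp(-r*dt) * [p*0.000000 + (1-p)*0.000000] = 0.000000
  V(1,0) = exp(-r*dt) * [p*5.444976 + (1-p)*0.816905] = 2.879642
  V(1,1) = exp(-r*dt) * [p*0.816905 + (1-p)*0.000000] = 0.364635
  V(0,0) = exp(-r*dt) * [p*2.879642 + (1-p)*0.364635] = 1.485874

Answer: Price = V(0,0) = 1.4859


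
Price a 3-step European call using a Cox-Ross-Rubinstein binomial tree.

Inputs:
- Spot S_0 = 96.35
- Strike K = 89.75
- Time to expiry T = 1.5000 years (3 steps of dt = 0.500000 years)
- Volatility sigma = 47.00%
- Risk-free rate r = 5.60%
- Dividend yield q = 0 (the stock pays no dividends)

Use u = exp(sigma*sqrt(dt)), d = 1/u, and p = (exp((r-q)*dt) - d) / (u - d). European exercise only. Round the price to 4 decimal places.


dt = T/N = 0.500000
u = exp(sigma*sqrt(dt)) = 1.394227; d = 1/u = 0.717243
p = (exp((r-q)*dt) - d) / (u - d) = 0.459616
Discount per step: exp(-r*dt) = 0.972388
Stock lattice S(k, i) with i counting down-moves:
  k=0: S(0,0) = 96.3500
  k=1: S(1,0) = 134.3338; S(1,1) = 69.1064
  k=2: S(2,0) = 187.2918; S(2,1) = 96.3500; S(2,2) = 49.5661
  k=3: S(3,0) = 261.1273; S(3,1) = 134.3338; S(3,2) = 69.1064; S(3,3) = 35.5509
Terminal payoffs V(N, i) = max(S_T - K, 0):
  V(3,0) = 171.377281; V(3,1) = 44.583778; V(3,2) = 0.000000; V(3,3) = 0.000000
Backward induction: V(k, i) = exp(-r*dt) * [p * V(k+1, i) + (1-p) * V(k+1, i+1)].
  V(2,0) = exp(-r*dt) * [p*171.377281 + (1-p)*44.583778] = 100.019933
  V(2,1) = exp(-r*dt) * [p*44.583778 + (1-p)*0.000000] = 19.925605
  V(2,2) = exp(-r*dt) * [p*0.000000 + (1-p)*0.000000] = 0.000000
  V(1,0) = exp(-r*dt) * [p*100.019933 + (1-p)*19.925605] = 55.171584
  V(1,1) = exp(-r*dt) * [p*19.925605 + (1-p)*0.000000] = 8.905251
  V(0,0) = exp(-r*dt) * [p*55.171584 + (1-p)*8.905251] = 29.336943

Answer: Price = V(0,0) = 29.3369


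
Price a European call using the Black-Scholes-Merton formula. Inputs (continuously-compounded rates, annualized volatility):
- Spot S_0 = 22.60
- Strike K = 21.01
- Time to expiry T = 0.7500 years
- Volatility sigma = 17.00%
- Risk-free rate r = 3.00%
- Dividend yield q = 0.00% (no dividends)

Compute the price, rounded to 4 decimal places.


Answer: Price = 2.5509

Derivation:
d1 = (ln(S/K) + (r - q + 0.5*sigma^2) * T) / (sigma * sqrt(T)) = 0.72195200
d2 = d1 - sigma * sqrt(T) = 0.57472768
exp(-rT) = 0.97775124; exp(-qT) = 1.00000000
C = S_0 * exp(-qT) * N(d1) - K * exp(-rT) * N(d2)
N(d1) = 0.76483801; N(d2) = 0.71726226
C = 22.6000 * 1.00000000 * 0.76483801 - 21.0100 * 0.97775124 * 0.71726226 = 2.5509
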